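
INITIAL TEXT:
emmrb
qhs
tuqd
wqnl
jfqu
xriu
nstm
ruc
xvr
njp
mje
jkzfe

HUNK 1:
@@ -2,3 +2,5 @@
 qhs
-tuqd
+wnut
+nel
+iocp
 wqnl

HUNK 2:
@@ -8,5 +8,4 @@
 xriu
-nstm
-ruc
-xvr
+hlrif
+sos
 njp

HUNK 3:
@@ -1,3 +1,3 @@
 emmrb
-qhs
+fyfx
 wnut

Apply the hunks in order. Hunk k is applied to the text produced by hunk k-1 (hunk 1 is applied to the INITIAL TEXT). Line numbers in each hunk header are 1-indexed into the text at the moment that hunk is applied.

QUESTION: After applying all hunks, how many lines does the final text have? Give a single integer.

Answer: 13

Derivation:
Hunk 1: at line 2 remove [tuqd] add [wnut,nel,iocp] -> 14 lines: emmrb qhs wnut nel iocp wqnl jfqu xriu nstm ruc xvr njp mje jkzfe
Hunk 2: at line 8 remove [nstm,ruc,xvr] add [hlrif,sos] -> 13 lines: emmrb qhs wnut nel iocp wqnl jfqu xriu hlrif sos njp mje jkzfe
Hunk 3: at line 1 remove [qhs] add [fyfx] -> 13 lines: emmrb fyfx wnut nel iocp wqnl jfqu xriu hlrif sos njp mje jkzfe
Final line count: 13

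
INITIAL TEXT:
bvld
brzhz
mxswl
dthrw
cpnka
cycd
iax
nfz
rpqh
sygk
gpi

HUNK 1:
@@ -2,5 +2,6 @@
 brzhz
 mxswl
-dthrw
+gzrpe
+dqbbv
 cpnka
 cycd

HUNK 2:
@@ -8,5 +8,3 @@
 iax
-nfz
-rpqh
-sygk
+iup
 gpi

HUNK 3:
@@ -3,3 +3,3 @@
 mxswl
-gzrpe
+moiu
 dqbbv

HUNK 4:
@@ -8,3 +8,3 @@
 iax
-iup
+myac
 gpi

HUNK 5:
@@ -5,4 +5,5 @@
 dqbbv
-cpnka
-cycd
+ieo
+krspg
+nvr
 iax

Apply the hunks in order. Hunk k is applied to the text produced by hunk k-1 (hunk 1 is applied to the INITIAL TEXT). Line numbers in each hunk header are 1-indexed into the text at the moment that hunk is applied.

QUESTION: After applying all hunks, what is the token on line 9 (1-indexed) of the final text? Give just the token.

Answer: iax

Derivation:
Hunk 1: at line 2 remove [dthrw] add [gzrpe,dqbbv] -> 12 lines: bvld brzhz mxswl gzrpe dqbbv cpnka cycd iax nfz rpqh sygk gpi
Hunk 2: at line 8 remove [nfz,rpqh,sygk] add [iup] -> 10 lines: bvld brzhz mxswl gzrpe dqbbv cpnka cycd iax iup gpi
Hunk 3: at line 3 remove [gzrpe] add [moiu] -> 10 lines: bvld brzhz mxswl moiu dqbbv cpnka cycd iax iup gpi
Hunk 4: at line 8 remove [iup] add [myac] -> 10 lines: bvld brzhz mxswl moiu dqbbv cpnka cycd iax myac gpi
Hunk 5: at line 5 remove [cpnka,cycd] add [ieo,krspg,nvr] -> 11 lines: bvld brzhz mxswl moiu dqbbv ieo krspg nvr iax myac gpi
Final line 9: iax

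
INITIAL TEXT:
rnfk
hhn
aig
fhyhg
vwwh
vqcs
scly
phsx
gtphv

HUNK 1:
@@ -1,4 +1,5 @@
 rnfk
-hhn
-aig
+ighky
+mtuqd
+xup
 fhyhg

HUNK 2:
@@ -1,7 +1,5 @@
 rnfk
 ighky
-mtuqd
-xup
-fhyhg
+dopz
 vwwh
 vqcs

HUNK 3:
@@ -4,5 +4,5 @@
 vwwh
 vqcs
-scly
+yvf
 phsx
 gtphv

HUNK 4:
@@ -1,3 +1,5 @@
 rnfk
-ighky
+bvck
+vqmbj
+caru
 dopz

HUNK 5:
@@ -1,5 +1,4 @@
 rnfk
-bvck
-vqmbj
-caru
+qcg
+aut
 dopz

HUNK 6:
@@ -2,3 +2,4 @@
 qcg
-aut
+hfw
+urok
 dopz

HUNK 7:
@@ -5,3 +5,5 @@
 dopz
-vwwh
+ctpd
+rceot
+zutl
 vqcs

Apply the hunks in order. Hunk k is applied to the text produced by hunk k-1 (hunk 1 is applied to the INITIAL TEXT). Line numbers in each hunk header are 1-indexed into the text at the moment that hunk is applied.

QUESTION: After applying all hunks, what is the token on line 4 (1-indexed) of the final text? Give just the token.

Hunk 1: at line 1 remove [hhn,aig] add [ighky,mtuqd,xup] -> 10 lines: rnfk ighky mtuqd xup fhyhg vwwh vqcs scly phsx gtphv
Hunk 2: at line 1 remove [mtuqd,xup,fhyhg] add [dopz] -> 8 lines: rnfk ighky dopz vwwh vqcs scly phsx gtphv
Hunk 3: at line 4 remove [scly] add [yvf] -> 8 lines: rnfk ighky dopz vwwh vqcs yvf phsx gtphv
Hunk 4: at line 1 remove [ighky] add [bvck,vqmbj,caru] -> 10 lines: rnfk bvck vqmbj caru dopz vwwh vqcs yvf phsx gtphv
Hunk 5: at line 1 remove [bvck,vqmbj,caru] add [qcg,aut] -> 9 lines: rnfk qcg aut dopz vwwh vqcs yvf phsx gtphv
Hunk 6: at line 2 remove [aut] add [hfw,urok] -> 10 lines: rnfk qcg hfw urok dopz vwwh vqcs yvf phsx gtphv
Hunk 7: at line 5 remove [vwwh] add [ctpd,rceot,zutl] -> 12 lines: rnfk qcg hfw urok dopz ctpd rceot zutl vqcs yvf phsx gtphv
Final line 4: urok

Answer: urok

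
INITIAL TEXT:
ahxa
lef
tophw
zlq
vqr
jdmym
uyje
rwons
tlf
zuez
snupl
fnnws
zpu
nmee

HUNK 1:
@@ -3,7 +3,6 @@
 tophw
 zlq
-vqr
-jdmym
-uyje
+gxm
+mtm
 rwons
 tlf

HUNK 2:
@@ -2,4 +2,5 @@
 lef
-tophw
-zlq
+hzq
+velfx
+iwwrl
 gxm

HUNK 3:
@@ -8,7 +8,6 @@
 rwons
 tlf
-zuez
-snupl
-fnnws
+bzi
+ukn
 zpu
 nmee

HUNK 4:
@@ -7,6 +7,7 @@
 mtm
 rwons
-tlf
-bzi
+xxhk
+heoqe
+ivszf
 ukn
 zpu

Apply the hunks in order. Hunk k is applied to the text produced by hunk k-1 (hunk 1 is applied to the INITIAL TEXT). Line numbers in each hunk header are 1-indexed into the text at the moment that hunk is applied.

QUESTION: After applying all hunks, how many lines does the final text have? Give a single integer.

Answer: 14

Derivation:
Hunk 1: at line 3 remove [vqr,jdmym,uyje] add [gxm,mtm] -> 13 lines: ahxa lef tophw zlq gxm mtm rwons tlf zuez snupl fnnws zpu nmee
Hunk 2: at line 2 remove [tophw,zlq] add [hzq,velfx,iwwrl] -> 14 lines: ahxa lef hzq velfx iwwrl gxm mtm rwons tlf zuez snupl fnnws zpu nmee
Hunk 3: at line 8 remove [zuez,snupl,fnnws] add [bzi,ukn] -> 13 lines: ahxa lef hzq velfx iwwrl gxm mtm rwons tlf bzi ukn zpu nmee
Hunk 4: at line 7 remove [tlf,bzi] add [xxhk,heoqe,ivszf] -> 14 lines: ahxa lef hzq velfx iwwrl gxm mtm rwons xxhk heoqe ivszf ukn zpu nmee
Final line count: 14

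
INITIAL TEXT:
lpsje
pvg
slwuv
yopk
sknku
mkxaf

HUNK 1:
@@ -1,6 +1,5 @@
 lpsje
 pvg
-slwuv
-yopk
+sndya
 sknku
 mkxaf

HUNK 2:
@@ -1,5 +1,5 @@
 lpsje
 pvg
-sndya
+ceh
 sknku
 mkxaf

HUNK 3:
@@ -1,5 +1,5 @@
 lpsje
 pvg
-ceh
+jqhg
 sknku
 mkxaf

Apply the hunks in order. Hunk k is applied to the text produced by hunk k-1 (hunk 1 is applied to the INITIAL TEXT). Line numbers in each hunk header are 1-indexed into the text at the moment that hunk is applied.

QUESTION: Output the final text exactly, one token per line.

Hunk 1: at line 1 remove [slwuv,yopk] add [sndya] -> 5 lines: lpsje pvg sndya sknku mkxaf
Hunk 2: at line 1 remove [sndya] add [ceh] -> 5 lines: lpsje pvg ceh sknku mkxaf
Hunk 3: at line 1 remove [ceh] add [jqhg] -> 5 lines: lpsje pvg jqhg sknku mkxaf

Answer: lpsje
pvg
jqhg
sknku
mkxaf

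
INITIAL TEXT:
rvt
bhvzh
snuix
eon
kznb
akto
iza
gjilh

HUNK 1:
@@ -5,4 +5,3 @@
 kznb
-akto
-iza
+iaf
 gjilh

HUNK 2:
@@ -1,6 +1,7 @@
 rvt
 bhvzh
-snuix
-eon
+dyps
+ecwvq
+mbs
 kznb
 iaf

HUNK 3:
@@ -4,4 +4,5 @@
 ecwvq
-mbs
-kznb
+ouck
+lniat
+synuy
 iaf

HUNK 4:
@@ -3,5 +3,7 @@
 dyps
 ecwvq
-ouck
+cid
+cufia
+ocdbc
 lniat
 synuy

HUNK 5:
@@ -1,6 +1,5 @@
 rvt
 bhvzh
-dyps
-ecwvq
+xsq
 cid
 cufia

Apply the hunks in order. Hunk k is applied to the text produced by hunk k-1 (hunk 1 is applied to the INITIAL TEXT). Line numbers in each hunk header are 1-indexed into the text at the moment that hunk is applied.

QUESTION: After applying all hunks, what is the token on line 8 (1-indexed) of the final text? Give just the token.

Answer: synuy

Derivation:
Hunk 1: at line 5 remove [akto,iza] add [iaf] -> 7 lines: rvt bhvzh snuix eon kznb iaf gjilh
Hunk 2: at line 1 remove [snuix,eon] add [dyps,ecwvq,mbs] -> 8 lines: rvt bhvzh dyps ecwvq mbs kznb iaf gjilh
Hunk 3: at line 4 remove [mbs,kznb] add [ouck,lniat,synuy] -> 9 lines: rvt bhvzh dyps ecwvq ouck lniat synuy iaf gjilh
Hunk 4: at line 3 remove [ouck] add [cid,cufia,ocdbc] -> 11 lines: rvt bhvzh dyps ecwvq cid cufia ocdbc lniat synuy iaf gjilh
Hunk 5: at line 1 remove [dyps,ecwvq] add [xsq] -> 10 lines: rvt bhvzh xsq cid cufia ocdbc lniat synuy iaf gjilh
Final line 8: synuy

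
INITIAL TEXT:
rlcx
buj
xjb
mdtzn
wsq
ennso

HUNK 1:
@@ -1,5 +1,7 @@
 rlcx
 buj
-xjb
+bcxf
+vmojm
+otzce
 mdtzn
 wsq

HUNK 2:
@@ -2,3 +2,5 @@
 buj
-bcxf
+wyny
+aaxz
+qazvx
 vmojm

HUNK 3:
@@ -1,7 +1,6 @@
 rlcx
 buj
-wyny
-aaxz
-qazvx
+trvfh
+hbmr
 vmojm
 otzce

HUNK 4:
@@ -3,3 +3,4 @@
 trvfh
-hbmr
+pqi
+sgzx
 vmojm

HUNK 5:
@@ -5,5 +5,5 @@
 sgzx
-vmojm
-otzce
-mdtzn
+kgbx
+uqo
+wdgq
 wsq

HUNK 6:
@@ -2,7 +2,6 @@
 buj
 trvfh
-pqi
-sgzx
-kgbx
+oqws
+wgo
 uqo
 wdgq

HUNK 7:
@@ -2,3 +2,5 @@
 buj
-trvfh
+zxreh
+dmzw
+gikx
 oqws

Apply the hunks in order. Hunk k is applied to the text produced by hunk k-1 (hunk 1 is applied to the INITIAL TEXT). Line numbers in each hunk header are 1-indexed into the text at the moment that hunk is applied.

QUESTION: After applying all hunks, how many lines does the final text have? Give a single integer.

Hunk 1: at line 1 remove [xjb] add [bcxf,vmojm,otzce] -> 8 lines: rlcx buj bcxf vmojm otzce mdtzn wsq ennso
Hunk 2: at line 2 remove [bcxf] add [wyny,aaxz,qazvx] -> 10 lines: rlcx buj wyny aaxz qazvx vmojm otzce mdtzn wsq ennso
Hunk 3: at line 1 remove [wyny,aaxz,qazvx] add [trvfh,hbmr] -> 9 lines: rlcx buj trvfh hbmr vmojm otzce mdtzn wsq ennso
Hunk 4: at line 3 remove [hbmr] add [pqi,sgzx] -> 10 lines: rlcx buj trvfh pqi sgzx vmojm otzce mdtzn wsq ennso
Hunk 5: at line 5 remove [vmojm,otzce,mdtzn] add [kgbx,uqo,wdgq] -> 10 lines: rlcx buj trvfh pqi sgzx kgbx uqo wdgq wsq ennso
Hunk 6: at line 2 remove [pqi,sgzx,kgbx] add [oqws,wgo] -> 9 lines: rlcx buj trvfh oqws wgo uqo wdgq wsq ennso
Hunk 7: at line 2 remove [trvfh] add [zxreh,dmzw,gikx] -> 11 lines: rlcx buj zxreh dmzw gikx oqws wgo uqo wdgq wsq ennso
Final line count: 11

Answer: 11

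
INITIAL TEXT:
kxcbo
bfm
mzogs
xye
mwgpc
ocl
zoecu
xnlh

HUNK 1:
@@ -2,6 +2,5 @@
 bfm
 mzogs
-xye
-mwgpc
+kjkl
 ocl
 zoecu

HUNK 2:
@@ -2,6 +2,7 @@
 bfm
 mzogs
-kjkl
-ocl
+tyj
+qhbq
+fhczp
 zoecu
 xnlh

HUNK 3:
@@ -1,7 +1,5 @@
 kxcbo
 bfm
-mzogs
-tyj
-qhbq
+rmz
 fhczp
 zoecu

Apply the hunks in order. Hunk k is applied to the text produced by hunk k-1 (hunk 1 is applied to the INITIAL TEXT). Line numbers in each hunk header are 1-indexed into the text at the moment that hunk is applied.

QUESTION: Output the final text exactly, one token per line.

Answer: kxcbo
bfm
rmz
fhczp
zoecu
xnlh

Derivation:
Hunk 1: at line 2 remove [xye,mwgpc] add [kjkl] -> 7 lines: kxcbo bfm mzogs kjkl ocl zoecu xnlh
Hunk 2: at line 2 remove [kjkl,ocl] add [tyj,qhbq,fhczp] -> 8 lines: kxcbo bfm mzogs tyj qhbq fhczp zoecu xnlh
Hunk 3: at line 1 remove [mzogs,tyj,qhbq] add [rmz] -> 6 lines: kxcbo bfm rmz fhczp zoecu xnlh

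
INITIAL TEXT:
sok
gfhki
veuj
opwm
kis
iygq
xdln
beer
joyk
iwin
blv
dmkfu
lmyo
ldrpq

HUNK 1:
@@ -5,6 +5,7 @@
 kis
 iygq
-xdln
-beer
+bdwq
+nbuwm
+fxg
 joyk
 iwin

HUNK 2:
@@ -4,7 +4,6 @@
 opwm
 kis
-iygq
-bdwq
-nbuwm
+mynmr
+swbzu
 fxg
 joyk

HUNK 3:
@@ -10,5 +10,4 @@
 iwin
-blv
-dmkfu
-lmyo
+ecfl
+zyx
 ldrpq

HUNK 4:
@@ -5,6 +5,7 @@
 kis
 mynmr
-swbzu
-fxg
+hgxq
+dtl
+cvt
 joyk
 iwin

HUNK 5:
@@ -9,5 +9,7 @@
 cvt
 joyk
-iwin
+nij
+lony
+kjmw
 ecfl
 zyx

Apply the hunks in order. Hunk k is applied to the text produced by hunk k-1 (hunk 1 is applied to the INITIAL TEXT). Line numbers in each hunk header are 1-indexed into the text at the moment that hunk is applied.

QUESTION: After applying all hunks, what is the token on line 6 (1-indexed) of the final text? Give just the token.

Answer: mynmr

Derivation:
Hunk 1: at line 5 remove [xdln,beer] add [bdwq,nbuwm,fxg] -> 15 lines: sok gfhki veuj opwm kis iygq bdwq nbuwm fxg joyk iwin blv dmkfu lmyo ldrpq
Hunk 2: at line 4 remove [iygq,bdwq,nbuwm] add [mynmr,swbzu] -> 14 lines: sok gfhki veuj opwm kis mynmr swbzu fxg joyk iwin blv dmkfu lmyo ldrpq
Hunk 3: at line 10 remove [blv,dmkfu,lmyo] add [ecfl,zyx] -> 13 lines: sok gfhki veuj opwm kis mynmr swbzu fxg joyk iwin ecfl zyx ldrpq
Hunk 4: at line 5 remove [swbzu,fxg] add [hgxq,dtl,cvt] -> 14 lines: sok gfhki veuj opwm kis mynmr hgxq dtl cvt joyk iwin ecfl zyx ldrpq
Hunk 5: at line 9 remove [iwin] add [nij,lony,kjmw] -> 16 lines: sok gfhki veuj opwm kis mynmr hgxq dtl cvt joyk nij lony kjmw ecfl zyx ldrpq
Final line 6: mynmr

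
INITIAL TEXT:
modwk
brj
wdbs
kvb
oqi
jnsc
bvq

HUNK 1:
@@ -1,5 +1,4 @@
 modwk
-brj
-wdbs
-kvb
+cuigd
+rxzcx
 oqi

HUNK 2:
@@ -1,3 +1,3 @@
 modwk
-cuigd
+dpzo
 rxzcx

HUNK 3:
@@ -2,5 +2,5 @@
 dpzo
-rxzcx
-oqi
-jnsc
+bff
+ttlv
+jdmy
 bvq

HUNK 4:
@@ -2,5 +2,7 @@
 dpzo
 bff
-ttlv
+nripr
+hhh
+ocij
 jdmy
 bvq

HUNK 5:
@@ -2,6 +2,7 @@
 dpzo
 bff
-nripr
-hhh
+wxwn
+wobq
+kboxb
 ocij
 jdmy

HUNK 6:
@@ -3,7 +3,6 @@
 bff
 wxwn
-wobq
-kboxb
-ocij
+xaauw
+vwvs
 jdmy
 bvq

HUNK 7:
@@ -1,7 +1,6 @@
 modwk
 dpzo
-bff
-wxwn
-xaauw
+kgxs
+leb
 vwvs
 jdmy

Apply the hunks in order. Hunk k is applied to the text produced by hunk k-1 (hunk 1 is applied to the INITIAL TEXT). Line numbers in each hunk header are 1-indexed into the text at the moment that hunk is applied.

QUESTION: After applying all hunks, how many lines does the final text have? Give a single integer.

Hunk 1: at line 1 remove [brj,wdbs,kvb] add [cuigd,rxzcx] -> 6 lines: modwk cuigd rxzcx oqi jnsc bvq
Hunk 2: at line 1 remove [cuigd] add [dpzo] -> 6 lines: modwk dpzo rxzcx oqi jnsc bvq
Hunk 3: at line 2 remove [rxzcx,oqi,jnsc] add [bff,ttlv,jdmy] -> 6 lines: modwk dpzo bff ttlv jdmy bvq
Hunk 4: at line 2 remove [ttlv] add [nripr,hhh,ocij] -> 8 lines: modwk dpzo bff nripr hhh ocij jdmy bvq
Hunk 5: at line 2 remove [nripr,hhh] add [wxwn,wobq,kboxb] -> 9 lines: modwk dpzo bff wxwn wobq kboxb ocij jdmy bvq
Hunk 6: at line 3 remove [wobq,kboxb,ocij] add [xaauw,vwvs] -> 8 lines: modwk dpzo bff wxwn xaauw vwvs jdmy bvq
Hunk 7: at line 1 remove [bff,wxwn,xaauw] add [kgxs,leb] -> 7 lines: modwk dpzo kgxs leb vwvs jdmy bvq
Final line count: 7

Answer: 7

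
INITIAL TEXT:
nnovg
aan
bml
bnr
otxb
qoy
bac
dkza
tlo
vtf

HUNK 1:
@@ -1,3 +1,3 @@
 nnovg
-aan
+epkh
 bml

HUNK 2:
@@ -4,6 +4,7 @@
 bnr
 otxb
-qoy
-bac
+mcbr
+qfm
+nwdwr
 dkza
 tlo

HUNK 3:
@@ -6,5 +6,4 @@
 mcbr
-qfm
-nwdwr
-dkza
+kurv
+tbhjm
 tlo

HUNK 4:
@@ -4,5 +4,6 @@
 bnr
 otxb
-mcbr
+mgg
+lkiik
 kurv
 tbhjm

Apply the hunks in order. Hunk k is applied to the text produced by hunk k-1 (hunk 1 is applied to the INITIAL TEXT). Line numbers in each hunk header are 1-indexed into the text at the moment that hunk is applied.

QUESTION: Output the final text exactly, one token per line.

Answer: nnovg
epkh
bml
bnr
otxb
mgg
lkiik
kurv
tbhjm
tlo
vtf

Derivation:
Hunk 1: at line 1 remove [aan] add [epkh] -> 10 lines: nnovg epkh bml bnr otxb qoy bac dkza tlo vtf
Hunk 2: at line 4 remove [qoy,bac] add [mcbr,qfm,nwdwr] -> 11 lines: nnovg epkh bml bnr otxb mcbr qfm nwdwr dkza tlo vtf
Hunk 3: at line 6 remove [qfm,nwdwr,dkza] add [kurv,tbhjm] -> 10 lines: nnovg epkh bml bnr otxb mcbr kurv tbhjm tlo vtf
Hunk 4: at line 4 remove [mcbr] add [mgg,lkiik] -> 11 lines: nnovg epkh bml bnr otxb mgg lkiik kurv tbhjm tlo vtf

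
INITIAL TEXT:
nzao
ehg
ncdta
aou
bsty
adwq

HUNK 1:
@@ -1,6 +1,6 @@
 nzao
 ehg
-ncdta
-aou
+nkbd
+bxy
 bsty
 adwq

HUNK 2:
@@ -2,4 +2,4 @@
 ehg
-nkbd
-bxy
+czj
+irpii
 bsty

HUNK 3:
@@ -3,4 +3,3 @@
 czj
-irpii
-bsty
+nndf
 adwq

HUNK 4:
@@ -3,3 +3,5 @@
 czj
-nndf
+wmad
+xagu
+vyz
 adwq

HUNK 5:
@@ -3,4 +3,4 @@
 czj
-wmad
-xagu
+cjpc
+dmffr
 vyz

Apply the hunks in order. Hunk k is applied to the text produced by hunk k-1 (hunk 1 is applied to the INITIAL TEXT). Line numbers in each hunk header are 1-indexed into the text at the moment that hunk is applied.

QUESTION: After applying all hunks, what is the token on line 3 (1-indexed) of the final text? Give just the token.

Hunk 1: at line 1 remove [ncdta,aou] add [nkbd,bxy] -> 6 lines: nzao ehg nkbd bxy bsty adwq
Hunk 2: at line 2 remove [nkbd,bxy] add [czj,irpii] -> 6 lines: nzao ehg czj irpii bsty adwq
Hunk 3: at line 3 remove [irpii,bsty] add [nndf] -> 5 lines: nzao ehg czj nndf adwq
Hunk 4: at line 3 remove [nndf] add [wmad,xagu,vyz] -> 7 lines: nzao ehg czj wmad xagu vyz adwq
Hunk 5: at line 3 remove [wmad,xagu] add [cjpc,dmffr] -> 7 lines: nzao ehg czj cjpc dmffr vyz adwq
Final line 3: czj

Answer: czj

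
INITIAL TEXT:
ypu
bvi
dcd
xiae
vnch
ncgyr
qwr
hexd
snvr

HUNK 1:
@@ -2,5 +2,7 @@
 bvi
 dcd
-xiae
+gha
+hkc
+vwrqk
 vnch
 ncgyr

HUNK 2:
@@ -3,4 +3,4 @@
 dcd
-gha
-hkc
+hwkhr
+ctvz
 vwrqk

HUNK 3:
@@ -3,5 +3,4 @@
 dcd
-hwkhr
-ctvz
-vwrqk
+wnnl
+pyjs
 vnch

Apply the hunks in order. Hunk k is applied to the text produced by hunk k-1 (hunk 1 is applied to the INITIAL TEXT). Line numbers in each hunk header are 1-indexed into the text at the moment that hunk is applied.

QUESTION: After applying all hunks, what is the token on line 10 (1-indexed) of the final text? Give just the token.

Hunk 1: at line 2 remove [xiae] add [gha,hkc,vwrqk] -> 11 lines: ypu bvi dcd gha hkc vwrqk vnch ncgyr qwr hexd snvr
Hunk 2: at line 3 remove [gha,hkc] add [hwkhr,ctvz] -> 11 lines: ypu bvi dcd hwkhr ctvz vwrqk vnch ncgyr qwr hexd snvr
Hunk 3: at line 3 remove [hwkhr,ctvz,vwrqk] add [wnnl,pyjs] -> 10 lines: ypu bvi dcd wnnl pyjs vnch ncgyr qwr hexd snvr
Final line 10: snvr

Answer: snvr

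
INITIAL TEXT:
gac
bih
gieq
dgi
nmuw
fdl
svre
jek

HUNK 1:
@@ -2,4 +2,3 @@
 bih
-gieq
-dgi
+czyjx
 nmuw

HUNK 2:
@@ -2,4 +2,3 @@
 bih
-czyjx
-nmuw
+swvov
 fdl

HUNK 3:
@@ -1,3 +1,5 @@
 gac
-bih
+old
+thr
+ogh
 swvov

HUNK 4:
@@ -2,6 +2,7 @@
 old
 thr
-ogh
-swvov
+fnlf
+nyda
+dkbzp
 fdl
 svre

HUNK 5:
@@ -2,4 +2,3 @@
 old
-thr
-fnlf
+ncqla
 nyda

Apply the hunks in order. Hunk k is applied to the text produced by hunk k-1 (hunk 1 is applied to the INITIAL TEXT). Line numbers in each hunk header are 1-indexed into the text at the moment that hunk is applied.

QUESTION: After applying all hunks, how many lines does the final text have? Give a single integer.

Answer: 8

Derivation:
Hunk 1: at line 2 remove [gieq,dgi] add [czyjx] -> 7 lines: gac bih czyjx nmuw fdl svre jek
Hunk 2: at line 2 remove [czyjx,nmuw] add [swvov] -> 6 lines: gac bih swvov fdl svre jek
Hunk 3: at line 1 remove [bih] add [old,thr,ogh] -> 8 lines: gac old thr ogh swvov fdl svre jek
Hunk 4: at line 2 remove [ogh,swvov] add [fnlf,nyda,dkbzp] -> 9 lines: gac old thr fnlf nyda dkbzp fdl svre jek
Hunk 5: at line 2 remove [thr,fnlf] add [ncqla] -> 8 lines: gac old ncqla nyda dkbzp fdl svre jek
Final line count: 8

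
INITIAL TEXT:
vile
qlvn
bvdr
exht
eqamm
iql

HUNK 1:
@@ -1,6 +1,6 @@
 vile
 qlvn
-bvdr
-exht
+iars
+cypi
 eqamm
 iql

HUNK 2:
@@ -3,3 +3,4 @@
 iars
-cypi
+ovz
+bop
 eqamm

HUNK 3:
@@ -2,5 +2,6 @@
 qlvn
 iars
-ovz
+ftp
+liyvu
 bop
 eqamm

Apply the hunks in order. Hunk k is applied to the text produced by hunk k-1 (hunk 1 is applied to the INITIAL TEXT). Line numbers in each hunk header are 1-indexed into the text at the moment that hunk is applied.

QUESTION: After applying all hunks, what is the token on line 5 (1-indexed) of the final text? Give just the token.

Hunk 1: at line 1 remove [bvdr,exht] add [iars,cypi] -> 6 lines: vile qlvn iars cypi eqamm iql
Hunk 2: at line 3 remove [cypi] add [ovz,bop] -> 7 lines: vile qlvn iars ovz bop eqamm iql
Hunk 3: at line 2 remove [ovz] add [ftp,liyvu] -> 8 lines: vile qlvn iars ftp liyvu bop eqamm iql
Final line 5: liyvu

Answer: liyvu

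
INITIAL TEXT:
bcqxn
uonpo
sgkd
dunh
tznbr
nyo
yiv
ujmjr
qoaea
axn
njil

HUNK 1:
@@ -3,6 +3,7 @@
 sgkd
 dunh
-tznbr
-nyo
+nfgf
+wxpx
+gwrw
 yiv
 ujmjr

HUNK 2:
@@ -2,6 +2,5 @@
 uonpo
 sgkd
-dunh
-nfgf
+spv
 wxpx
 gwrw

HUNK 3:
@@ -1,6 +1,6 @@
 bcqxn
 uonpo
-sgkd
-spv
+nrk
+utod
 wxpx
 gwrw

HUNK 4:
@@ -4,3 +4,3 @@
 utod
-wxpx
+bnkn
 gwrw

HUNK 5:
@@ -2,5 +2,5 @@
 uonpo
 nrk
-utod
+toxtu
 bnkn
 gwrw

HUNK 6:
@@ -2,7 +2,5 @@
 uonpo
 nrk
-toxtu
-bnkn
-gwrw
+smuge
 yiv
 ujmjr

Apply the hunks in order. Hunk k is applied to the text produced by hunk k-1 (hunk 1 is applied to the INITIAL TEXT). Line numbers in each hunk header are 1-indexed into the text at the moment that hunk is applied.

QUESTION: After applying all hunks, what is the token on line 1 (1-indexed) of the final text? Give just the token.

Answer: bcqxn

Derivation:
Hunk 1: at line 3 remove [tznbr,nyo] add [nfgf,wxpx,gwrw] -> 12 lines: bcqxn uonpo sgkd dunh nfgf wxpx gwrw yiv ujmjr qoaea axn njil
Hunk 2: at line 2 remove [dunh,nfgf] add [spv] -> 11 lines: bcqxn uonpo sgkd spv wxpx gwrw yiv ujmjr qoaea axn njil
Hunk 3: at line 1 remove [sgkd,spv] add [nrk,utod] -> 11 lines: bcqxn uonpo nrk utod wxpx gwrw yiv ujmjr qoaea axn njil
Hunk 4: at line 4 remove [wxpx] add [bnkn] -> 11 lines: bcqxn uonpo nrk utod bnkn gwrw yiv ujmjr qoaea axn njil
Hunk 5: at line 2 remove [utod] add [toxtu] -> 11 lines: bcqxn uonpo nrk toxtu bnkn gwrw yiv ujmjr qoaea axn njil
Hunk 6: at line 2 remove [toxtu,bnkn,gwrw] add [smuge] -> 9 lines: bcqxn uonpo nrk smuge yiv ujmjr qoaea axn njil
Final line 1: bcqxn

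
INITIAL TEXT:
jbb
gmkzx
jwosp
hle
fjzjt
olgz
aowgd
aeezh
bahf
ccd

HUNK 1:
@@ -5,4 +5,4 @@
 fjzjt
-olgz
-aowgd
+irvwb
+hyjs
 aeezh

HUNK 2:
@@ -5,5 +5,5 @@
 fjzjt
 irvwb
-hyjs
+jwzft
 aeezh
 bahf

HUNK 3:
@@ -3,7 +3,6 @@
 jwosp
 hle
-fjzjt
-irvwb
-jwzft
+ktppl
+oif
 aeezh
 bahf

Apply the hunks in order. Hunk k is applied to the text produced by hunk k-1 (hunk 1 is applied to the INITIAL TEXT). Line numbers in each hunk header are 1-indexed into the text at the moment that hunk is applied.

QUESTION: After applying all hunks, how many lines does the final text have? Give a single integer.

Hunk 1: at line 5 remove [olgz,aowgd] add [irvwb,hyjs] -> 10 lines: jbb gmkzx jwosp hle fjzjt irvwb hyjs aeezh bahf ccd
Hunk 2: at line 5 remove [hyjs] add [jwzft] -> 10 lines: jbb gmkzx jwosp hle fjzjt irvwb jwzft aeezh bahf ccd
Hunk 3: at line 3 remove [fjzjt,irvwb,jwzft] add [ktppl,oif] -> 9 lines: jbb gmkzx jwosp hle ktppl oif aeezh bahf ccd
Final line count: 9

Answer: 9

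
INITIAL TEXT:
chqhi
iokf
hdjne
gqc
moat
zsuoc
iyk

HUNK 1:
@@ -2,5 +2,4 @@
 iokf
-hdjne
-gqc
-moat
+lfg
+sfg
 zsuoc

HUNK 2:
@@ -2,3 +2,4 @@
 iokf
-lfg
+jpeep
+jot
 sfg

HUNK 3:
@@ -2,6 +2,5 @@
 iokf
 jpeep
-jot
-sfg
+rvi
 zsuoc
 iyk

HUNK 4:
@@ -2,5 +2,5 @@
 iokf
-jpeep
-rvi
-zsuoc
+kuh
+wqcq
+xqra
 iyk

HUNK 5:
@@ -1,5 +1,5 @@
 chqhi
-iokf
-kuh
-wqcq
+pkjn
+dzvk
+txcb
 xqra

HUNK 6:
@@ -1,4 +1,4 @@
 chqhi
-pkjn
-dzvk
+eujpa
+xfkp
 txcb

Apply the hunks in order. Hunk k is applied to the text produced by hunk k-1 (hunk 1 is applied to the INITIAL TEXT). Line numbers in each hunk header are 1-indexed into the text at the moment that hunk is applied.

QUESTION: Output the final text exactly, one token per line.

Answer: chqhi
eujpa
xfkp
txcb
xqra
iyk

Derivation:
Hunk 1: at line 2 remove [hdjne,gqc,moat] add [lfg,sfg] -> 6 lines: chqhi iokf lfg sfg zsuoc iyk
Hunk 2: at line 2 remove [lfg] add [jpeep,jot] -> 7 lines: chqhi iokf jpeep jot sfg zsuoc iyk
Hunk 3: at line 2 remove [jot,sfg] add [rvi] -> 6 lines: chqhi iokf jpeep rvi zsuoc iyk
Hunk 4: at line 2 remove [jpeep,rvi,zsuoc] add [kuh,wqcq,xqra] -> 6 lines: chqhi iokf kuh wqcq xqra iyk
Hunk 5: at line 1 remove [iokf,kuh,wqcq] add [pkjn,dzvk,txcb] -> 6 lines: chqhi pkjn dzvk txcb xqra iyk
Hunk 6: at line 1 remove [pkjn,dzvk] add [eujpa,xfkp] -> 6 lines: chqhi eujpa xfkp txcb xqra iyk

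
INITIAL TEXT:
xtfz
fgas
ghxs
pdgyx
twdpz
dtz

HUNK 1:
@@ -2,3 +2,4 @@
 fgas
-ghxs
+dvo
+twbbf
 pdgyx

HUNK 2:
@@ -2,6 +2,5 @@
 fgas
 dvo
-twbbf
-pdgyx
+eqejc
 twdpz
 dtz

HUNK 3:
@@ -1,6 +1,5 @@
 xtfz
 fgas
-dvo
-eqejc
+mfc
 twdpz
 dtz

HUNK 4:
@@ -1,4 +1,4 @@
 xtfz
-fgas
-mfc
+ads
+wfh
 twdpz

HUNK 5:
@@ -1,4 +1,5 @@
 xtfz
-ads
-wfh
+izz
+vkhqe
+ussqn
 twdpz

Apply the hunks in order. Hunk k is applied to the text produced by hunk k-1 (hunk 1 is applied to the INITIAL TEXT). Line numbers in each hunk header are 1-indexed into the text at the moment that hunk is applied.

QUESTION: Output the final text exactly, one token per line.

Hunk 1: at line 2 remove [ghxs] add [dvo,twbbf] -> 7 lines: xtfz fgas dvo twbbf pdgyx twdpz dtz
Hunk 2: at line 2 remove [twbbf,pdgyx] add [eqejc] -> 6 lines: xtfz fgas dvo eqejc twdpz dtz
Hunk 3: at line 1 remove [dvo,eqejc] add [mfc] -> 5 lines: xtfz fgas mfc twdpz dtz
Hunk 4: at line 1 remove [fgas,mfc] add [ads,wfh] -> 5 lines: xtfz ads wfh twdpz dtz
Hunk 5: at line 1 remove [ads,wfh] add [izz,vkhqe,ussqn] -> 6 lines: xtfz izz vkhqe ussqn twdpz dtz

Answer: xtfz
izz
vkhqe
ussqn
twdpz
dtz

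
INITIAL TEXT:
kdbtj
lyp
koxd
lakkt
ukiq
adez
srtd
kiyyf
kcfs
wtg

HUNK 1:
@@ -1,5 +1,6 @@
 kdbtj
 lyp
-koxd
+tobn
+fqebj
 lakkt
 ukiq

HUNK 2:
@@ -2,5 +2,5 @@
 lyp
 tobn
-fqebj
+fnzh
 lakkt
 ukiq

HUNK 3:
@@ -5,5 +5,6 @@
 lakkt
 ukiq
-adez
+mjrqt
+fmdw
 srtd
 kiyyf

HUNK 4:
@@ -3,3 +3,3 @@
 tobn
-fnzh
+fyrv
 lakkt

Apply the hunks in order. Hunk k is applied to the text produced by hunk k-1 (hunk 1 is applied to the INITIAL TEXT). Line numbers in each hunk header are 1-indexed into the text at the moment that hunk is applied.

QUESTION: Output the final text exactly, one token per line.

Hunk 1: at line 1 remove [koxd] add [tobn,fqebj] -> 11 lines: kdbtj lyp tobn fqebj lakkt ukiq adez srtd kiyyf kcfs wtg
Hunk 2: at line 2 remove [fqebj] add [fnzh] -> 11 lines: kdbtj lyp tobn fnzh lakkt ukiq adez srtd kiyyf kcfs wtg
Hunk 3: at line 5 remove [adez] add [mjrqt,fmdw] -> 12 lines: kdbtj lyp tobn fnzh lakkt ukiq mjrqt fmdw srtd kiyyf kcfs wtg
Hunk 4: at line 3 remove [fnzh] add [fyrv] -> 12 lines: kdbtj lyp tobn fyrv lakkt ukiq mjrqt fmdw srtd kiyyf kcfs wtg

Answer: kdbtj
lyp
tobn
fyrv
lakkt
ukiq
mjrqt
fmdw
srtd
kiyyf
kcfs
wtg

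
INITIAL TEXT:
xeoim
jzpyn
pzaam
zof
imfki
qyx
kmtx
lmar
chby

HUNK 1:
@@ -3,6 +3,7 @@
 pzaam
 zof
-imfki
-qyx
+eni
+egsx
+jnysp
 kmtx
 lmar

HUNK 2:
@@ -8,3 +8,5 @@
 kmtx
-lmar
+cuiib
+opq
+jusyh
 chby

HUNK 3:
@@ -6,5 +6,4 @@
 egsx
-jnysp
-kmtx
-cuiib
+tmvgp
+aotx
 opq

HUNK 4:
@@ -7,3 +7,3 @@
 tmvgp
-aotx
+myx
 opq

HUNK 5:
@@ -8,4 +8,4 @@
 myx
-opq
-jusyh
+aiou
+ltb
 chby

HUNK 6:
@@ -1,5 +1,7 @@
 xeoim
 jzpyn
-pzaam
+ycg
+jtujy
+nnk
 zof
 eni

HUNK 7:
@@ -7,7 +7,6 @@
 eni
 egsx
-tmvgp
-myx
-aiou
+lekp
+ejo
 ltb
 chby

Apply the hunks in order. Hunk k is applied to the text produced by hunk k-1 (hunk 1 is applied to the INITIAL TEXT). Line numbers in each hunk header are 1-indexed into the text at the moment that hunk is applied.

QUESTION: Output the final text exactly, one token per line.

Hunk 1: at line 3 remove [imfki,qyx] add [eni,egsx,jnysp] -> 10 lines: xeoim jzpyn pzaam zof eni egsx jnysp kmtx lmar chby
Hunk 2: at line 8 remove [lmar] add [cuiib,opq,jusyh] -> 12 lines: xeoim jzpyn pzaam zof eni egsx jnysp kmtx cuiib opq jusyh chby
Hunk 3: at line 6 remove [jnysp,kmtx,cuiib] add [tmvgp,aotx] -> 11 lines: xeoim jzpyn pzaam zof eni egsx tmvgp aotx opq jusyh chby
Hunk 4: at line 7 remove [aotx] add [myx] -> 11 lines: xeoim jzpyn pzaam zof eni egsx tmvgp myx opq jusyh chby
Hunk 5: at line 8 remove [opq,jusyh] add [aiou,ltb] -> 11 lines: xeoim jzpyn pzaam zof eni egsx tmvgp myx aiou ltb chby
Hunk 6: at line 1 remove [pzaam] add [ycg,jtujy,nnk] -> 13 lines: xeoim jzpyn ycg jtujy nnk zof eni egsx tmvgp myx aiou ltb chby
Hunk 7: at line 7 remove [tmvgp,myx,aiou] add [lekp,ejo] -> 12 lines: xeoim jzpyn ycg jtujy nnk zof eni egsx lekp ejo ltb chby

Answer: xeoim
jzpyn
ycg
jtujy
nnk
zof
eni
egsx
lekp
ejo
ltb
chby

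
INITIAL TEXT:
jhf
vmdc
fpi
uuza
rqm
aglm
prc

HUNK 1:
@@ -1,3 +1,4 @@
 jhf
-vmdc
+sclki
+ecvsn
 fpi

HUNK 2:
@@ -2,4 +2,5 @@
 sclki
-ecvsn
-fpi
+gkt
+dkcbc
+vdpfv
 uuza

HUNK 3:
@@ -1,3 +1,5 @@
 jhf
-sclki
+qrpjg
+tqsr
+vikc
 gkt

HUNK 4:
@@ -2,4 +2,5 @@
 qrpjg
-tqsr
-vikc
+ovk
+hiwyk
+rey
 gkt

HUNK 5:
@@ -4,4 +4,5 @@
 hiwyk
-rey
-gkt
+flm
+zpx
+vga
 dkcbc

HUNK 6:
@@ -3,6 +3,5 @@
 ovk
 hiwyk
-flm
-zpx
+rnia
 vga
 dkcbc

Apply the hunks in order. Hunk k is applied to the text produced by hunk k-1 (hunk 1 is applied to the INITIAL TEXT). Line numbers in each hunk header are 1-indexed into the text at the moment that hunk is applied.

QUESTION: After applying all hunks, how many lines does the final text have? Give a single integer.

Answer: 12

Derivation:
Hunk 1: at line 1 remove [vmdc] add [sclki,ecvsn] -> 8 lines: jhf sclki ecvsn fpi uuza rqm aglm prc
Hunk 2: at line 2 remove [ecvsn,fpi] add [gkt,dkcbc,vdpfv] -> 9 lines: jhf sclki gkt dkcbc vdpfv uuza rqm aglm prc
Hunk 3: at line 1 remove [sclki] add [qrpjg,tqsr,vikc] -> 11 lines: jhf qrpjg tqsr vikc gkt dkcbc vdpfv uuza rqm aglm prc
Hunk 4: at line 2 remove [tqsr,vikc] add [ovk,hiwyk,rey] -> 12 lines: jhf qrpjg ovk hiwyk rey gkt dkcbc vdpfv uuza rqm aglm prc
Hunk 5: at line 4 remove [rey,gkt] add [flm,zpx,vga] -> 13 lines: jhf qrpjg ovk hiwyk flm zpx vga dkcbc vdpfv uuza rqm aglm prc
Hunk 6: at line 3 remove [flm,zpx] add [rnia] -> 12 lines: jhf qrpjg ovk hiwyk rnia vga dkcbc vdpfv uuza rqm aglm prc
Final line count: 12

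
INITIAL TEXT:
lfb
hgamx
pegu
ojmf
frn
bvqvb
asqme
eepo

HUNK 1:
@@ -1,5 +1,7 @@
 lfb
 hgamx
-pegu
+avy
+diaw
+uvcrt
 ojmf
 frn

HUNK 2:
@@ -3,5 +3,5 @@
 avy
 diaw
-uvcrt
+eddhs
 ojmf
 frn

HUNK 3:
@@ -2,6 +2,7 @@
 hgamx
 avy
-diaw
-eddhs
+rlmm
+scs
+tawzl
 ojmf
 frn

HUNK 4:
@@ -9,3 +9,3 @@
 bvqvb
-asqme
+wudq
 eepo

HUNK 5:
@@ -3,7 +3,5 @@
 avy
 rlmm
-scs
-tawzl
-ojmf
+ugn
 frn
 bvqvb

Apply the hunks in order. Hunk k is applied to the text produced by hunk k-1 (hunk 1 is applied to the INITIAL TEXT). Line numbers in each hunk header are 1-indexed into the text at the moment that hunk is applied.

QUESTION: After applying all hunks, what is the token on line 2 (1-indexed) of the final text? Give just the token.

Answer: hgamx

Derivation:
Hunk 1: at line 1 remove [pegu] add [avy,diaw,uvcrt] -> 10 lines: lfb hgamx avy diaw uvcrt ojmf frn bvqvb asqme eepo
Hunk 2: at line 3 remove [uvcrt] add [eddhs] -> 10 lines: lfb hgamx avy diaw eddhs ojmf frn bvqvb asqme eepo
Hunk 3: at line 2 remove [diaw,eddhs] add [rlmm,scs,tawzl] -> 11 lines: lfb hgamx avy rlmm scs tawzl ojmf frn bvqvb asqme eepo
Hunk 4: at line 9 remove [asqme] add [wudq] -> 11 lines: lfb hgamx avy rlmm scs tawzl ojmf frn bvqvb wudq eepo
Hunk 5: at line 3 remove [scs,tawzl,ojmf] add [ugn] -> 9 lines: lfb hgamx avy rlmm ugn frn bvqvb wudq eepo
Final line 2: hgamx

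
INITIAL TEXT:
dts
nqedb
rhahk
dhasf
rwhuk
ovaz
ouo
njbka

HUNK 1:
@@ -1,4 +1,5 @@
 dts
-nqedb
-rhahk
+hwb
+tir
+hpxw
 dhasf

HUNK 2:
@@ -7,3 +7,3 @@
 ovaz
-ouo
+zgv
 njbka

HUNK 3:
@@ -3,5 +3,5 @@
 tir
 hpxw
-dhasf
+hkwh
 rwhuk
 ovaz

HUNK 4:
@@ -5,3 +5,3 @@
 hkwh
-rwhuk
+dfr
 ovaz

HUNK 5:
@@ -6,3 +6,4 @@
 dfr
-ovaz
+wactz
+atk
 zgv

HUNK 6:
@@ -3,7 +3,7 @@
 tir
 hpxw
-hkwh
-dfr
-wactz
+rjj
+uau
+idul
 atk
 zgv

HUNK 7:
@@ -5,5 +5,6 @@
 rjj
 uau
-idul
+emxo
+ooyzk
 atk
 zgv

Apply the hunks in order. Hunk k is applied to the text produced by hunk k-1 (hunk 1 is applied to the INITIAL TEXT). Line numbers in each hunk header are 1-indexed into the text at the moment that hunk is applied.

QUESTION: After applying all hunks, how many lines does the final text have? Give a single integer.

Answer: 11

Derivation:
Hunk 1: at line 1 remove [nqedb,rhahk] add [hwb,tir,hpxw] -> 9 lines: dts hwb tir hpxw dhasf rwhuk ovaz ouo njbka
Hunk 2: at line 7 remove [ouo] add [zgv] -> 9 lines: dts hwb tir hpxw dhasf rwhuk ovaz zgv njbka
Hunk 3: at line 3 remove [dhasf] add [hkwh] -> 9 lines: dts hwb tir hpxw hkwh rwhuk ovaz zgv njbka
Hunk 4: at line 5 remove [rwhuk] add [dfr] -> 9 lines: dts hwb tir hpxw hkwh dfr ovaz zgv njbka
Hunk 5: at line 6 remove [ovaz] add [wactz,atk] -> 10 lines: dts hwb tir hpxw hkwh dfr wactz atk zgv njbka
Hunk 6: at line 3 remove [hkwh,dfr,wactz] add [rjj,uau,idul] -> 10 lines: dts hwb tir hpxw rjj uau idul atk zgv njbka
Hunk 7: at line 5 remove [idul] add [emxo,ooyzk] -> 11 lines: dts hwb tir hpxw rjj uau emxo ooyzk atk zgv njbka
Final line count: 11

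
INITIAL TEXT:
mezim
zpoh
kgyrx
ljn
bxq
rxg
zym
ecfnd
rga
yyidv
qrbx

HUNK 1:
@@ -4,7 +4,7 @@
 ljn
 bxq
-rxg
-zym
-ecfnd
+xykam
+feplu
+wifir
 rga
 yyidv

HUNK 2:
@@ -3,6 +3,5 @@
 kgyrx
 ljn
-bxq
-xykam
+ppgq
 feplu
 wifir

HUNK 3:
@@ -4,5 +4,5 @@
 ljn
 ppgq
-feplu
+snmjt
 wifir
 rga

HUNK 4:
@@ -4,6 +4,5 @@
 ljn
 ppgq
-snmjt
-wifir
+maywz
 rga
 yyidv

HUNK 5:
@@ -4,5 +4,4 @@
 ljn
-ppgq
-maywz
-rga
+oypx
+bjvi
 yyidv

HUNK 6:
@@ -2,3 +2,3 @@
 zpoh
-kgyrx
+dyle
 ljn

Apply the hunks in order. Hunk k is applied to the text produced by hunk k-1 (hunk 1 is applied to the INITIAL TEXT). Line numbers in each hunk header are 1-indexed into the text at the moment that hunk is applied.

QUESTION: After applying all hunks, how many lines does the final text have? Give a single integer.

Answer: 8

Derivation:
Hunk 1: at line 4 remove [rxg,zym,ecfnd] add [xykam,feplu,wifir] -> 11 lines: mezim zpoh kgyrx ljn bxq xykam feplu wifir rga yyidv qrbx
Hunk 2: at line 3 remove [bxq,xykam] add [ppgq] -> 10 lines: mezim zpoh kgyrx ljn ppgq feplu wifir rga yyidv qrbx
Hunk 3: at line 4 remove [feplu] add [snmjt] -> 10 lines: mezim zpoh kgyrx ljn ppgq snmjt wifir rga yyidv qrbx
Hunk 4: at line 4 remove [snmjt,wifir] add [maywz] -> 9 lines: mezim zpoh kgyrx ljn ppgq maywz rga yyidv qrbx
Hunk 5: at line 4 remove [ppgq,maywz,rga] add [oypx,bjvi] -> 8 lines: mezim zpoh kgyrx ljn oypx bjvi yyidv qrbx
Hunk 6: at line 2 remove [kgyrx] add [dyle] -> 8 lines: mezim zpoh dyle ljn oypx bjvi yyidv qrbx
Final line count: 8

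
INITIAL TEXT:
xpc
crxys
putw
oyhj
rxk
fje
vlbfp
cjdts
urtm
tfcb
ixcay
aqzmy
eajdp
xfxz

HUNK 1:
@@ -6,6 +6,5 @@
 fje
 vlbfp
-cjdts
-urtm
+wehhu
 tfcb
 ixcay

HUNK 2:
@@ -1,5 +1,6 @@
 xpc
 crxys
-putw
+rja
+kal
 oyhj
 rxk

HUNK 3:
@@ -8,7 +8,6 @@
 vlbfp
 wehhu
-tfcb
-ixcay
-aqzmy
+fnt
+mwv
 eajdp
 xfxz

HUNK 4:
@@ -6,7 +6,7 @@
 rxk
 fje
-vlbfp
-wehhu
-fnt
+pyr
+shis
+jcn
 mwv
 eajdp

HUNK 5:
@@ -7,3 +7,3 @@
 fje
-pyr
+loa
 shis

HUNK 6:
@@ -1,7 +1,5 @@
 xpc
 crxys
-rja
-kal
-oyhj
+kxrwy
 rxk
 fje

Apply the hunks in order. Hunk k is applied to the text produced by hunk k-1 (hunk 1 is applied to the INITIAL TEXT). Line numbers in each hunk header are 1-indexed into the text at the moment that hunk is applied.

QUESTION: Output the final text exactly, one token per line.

Hunk 1: at line 6 remove [cjdts,urtm] add [wehhu] -> 13 lines: xpc crxys putw oyhj rxk fje vlbfp wehhu tfcb ixcay aqzmy eajdp xfxz
Hunk 2: at line 1 remove [putw] add [rja,kal] -> 14 lines: xpc crxys rja kal oyhj rxk fje vlbfp wehhu tfcb ixcay aqzmy eajdp xfxz
Hunk 3: at line 8 remove [tfcb,ixcay,aqzmy] add [fnt,mwv] -> 13 lines: xpc crxys rja kal oyhj rxk fje vlbfp wehhu fnt mwv eajdp xfxz
Hunk 4: at line 6 remove [vlbfp,wehhu,fnt] add [pyr,shis,jcn] -> 13 lines: xpc crxys rja kal oyhj rxk fje pyr shis jcn mwv eajdp xfxz
Hunk 5: at line 7 remove [pyr] add [loa] -> 13 lines: xpc crxys rja kal oyhj rxk fje loa shis jcn mwv eajdp xfxz
Hunk 6: at line 1 remove [rja,kal,oyhj] add [kxrwy] -> 11 lines: xpc crxys kxrwy rxk fje loa shis jcn mwv eajdp xfxz

Answer: xpc
crxys
kxrwy
rxk
fje
loa
shis
jcn
mwv
eajdp
xfxz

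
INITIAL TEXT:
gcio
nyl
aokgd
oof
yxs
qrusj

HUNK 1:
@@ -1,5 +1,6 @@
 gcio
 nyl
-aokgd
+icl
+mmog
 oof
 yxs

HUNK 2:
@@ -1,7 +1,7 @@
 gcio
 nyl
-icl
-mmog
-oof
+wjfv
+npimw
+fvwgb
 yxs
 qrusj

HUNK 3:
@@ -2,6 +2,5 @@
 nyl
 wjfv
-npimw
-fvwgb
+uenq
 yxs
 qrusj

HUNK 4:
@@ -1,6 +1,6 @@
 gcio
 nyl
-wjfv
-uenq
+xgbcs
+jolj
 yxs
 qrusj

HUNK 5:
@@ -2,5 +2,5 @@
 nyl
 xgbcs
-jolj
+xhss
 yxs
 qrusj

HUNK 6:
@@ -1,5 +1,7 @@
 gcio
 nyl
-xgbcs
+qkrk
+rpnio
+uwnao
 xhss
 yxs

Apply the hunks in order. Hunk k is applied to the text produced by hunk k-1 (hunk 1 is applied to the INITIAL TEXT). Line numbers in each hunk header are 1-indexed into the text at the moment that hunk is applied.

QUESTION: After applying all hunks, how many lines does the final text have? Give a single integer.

Hunk 1: at line 1 remove [aokgd] add [icl,mmog] -> 7 lines: gcio nyl icl mmog oof yxs qrusj
Hunk 2: at line 1 remove [icl,mmog,oof] add [wjfv,npimw,fvwgb] -> 7 lines: gcio nyl wjfv npimw fvwgb yxs qrusj
Hunk 3: at line 2 remove [npimw,fvwgb] add [uenq] -> 6 lines: gcio nyl wjfv uenq yxs qrusj
Hunk 4: at line 1 remove [wjfv,uenq] add [xgbcs,jolj] -> 6 lines: gcio nyl xgbcs jolj yxs qrusj
Hunk 5: at line 2 remove [jolj] add [xhss] -> 6 lines: gcio nyl xgbcs xhss yxs qrusj
Hunk 6: at line 1 remove [xgbcs] add [qkrk,rpnio,uwnao] -> 8 lines: gcio nyl qkrk rpnio uwnao xhss yxs qrusj
Final line count: 8

Answer: 8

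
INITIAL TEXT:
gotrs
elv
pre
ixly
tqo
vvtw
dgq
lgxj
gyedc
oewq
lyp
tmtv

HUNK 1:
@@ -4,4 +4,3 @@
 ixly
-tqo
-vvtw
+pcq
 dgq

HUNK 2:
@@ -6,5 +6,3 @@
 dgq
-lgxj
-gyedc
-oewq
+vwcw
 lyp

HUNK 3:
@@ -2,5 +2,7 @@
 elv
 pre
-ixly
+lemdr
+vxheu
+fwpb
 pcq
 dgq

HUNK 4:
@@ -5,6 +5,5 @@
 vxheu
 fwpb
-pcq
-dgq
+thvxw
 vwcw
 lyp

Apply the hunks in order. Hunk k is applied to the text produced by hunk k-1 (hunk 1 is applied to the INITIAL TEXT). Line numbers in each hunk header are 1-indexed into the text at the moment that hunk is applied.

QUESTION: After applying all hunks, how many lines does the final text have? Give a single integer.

Hunk 1: at line 4 remove [tqo,vvtw] add [pcq] -> 11 lines: gotrs elv pre ixly pcq dgq lgxj gyedc oewq lyp tmtv
Hunk 2: at line 6 remove [lgxj,gyedc,oewq] add [vwcw] -> 9 lines: gotrs elv pre ixly pcq dgq vwcw lyp tmtv
Hunk 3: at line 2 remove [ixly] add [lemdr,vxheu,fwpb] -> 11 lines: gotrs elv pre lemdr vxheu fwpb pcq dgq vwcw lyp tmtv
Hunk 4: at line 5 remove [pcq,dgq] add [thvxw] -> 10 lines: gotrs elv pre lemdr vxheu fwpb thvxw vwcw lyp tmtv
Final line count: 10

Answer: 10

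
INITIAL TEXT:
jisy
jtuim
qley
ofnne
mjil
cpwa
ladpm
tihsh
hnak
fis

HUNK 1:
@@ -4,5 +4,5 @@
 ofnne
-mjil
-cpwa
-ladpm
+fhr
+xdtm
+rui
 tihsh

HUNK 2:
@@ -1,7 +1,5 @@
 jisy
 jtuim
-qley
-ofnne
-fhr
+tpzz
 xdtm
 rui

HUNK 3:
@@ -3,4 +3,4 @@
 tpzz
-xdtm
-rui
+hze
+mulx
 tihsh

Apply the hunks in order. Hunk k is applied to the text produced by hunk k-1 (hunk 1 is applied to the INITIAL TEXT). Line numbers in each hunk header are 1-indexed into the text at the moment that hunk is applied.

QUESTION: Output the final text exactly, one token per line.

Hunk 1: at line 4 remove [mjil,cpwa,ladpm] add [fhr,xdtm,rui] -> 10 lines: jisy jtuim qley ofnne fhr xdtm rui tihsh hnak fis
Hunk 2: at line 1 remove [qley,ofnne,fhr] add [tpzz] -> 8 lines: jisy jtuim tpzz xdtm rui tihsh hnak fis
Hunk 3: at line 3 remove [xdtm,rui] add [hze,mulx] -> 8 lines: jisy jtuim tpzz hze mulx tihsh hnak fis

Answer: jisy
jtuim
tpzz
hze
mulx
tihsh
hnak
fis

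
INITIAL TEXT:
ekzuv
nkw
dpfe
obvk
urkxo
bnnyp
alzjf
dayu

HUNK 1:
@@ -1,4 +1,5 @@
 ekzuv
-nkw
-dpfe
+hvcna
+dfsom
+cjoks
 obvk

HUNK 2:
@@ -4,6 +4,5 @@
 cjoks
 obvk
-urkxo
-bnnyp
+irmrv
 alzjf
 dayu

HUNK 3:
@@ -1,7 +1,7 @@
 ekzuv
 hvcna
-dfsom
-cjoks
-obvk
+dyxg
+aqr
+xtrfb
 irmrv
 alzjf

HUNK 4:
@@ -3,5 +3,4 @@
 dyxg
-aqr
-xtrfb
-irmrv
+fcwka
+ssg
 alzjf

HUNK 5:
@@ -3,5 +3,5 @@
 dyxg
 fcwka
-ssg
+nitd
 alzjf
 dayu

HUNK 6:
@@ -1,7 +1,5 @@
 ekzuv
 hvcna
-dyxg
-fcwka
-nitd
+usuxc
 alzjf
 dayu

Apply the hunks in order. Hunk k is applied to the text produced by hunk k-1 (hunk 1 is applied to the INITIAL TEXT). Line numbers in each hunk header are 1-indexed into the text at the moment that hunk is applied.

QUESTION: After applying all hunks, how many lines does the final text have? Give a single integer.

Answer: 5

Derivation:
Hunk 1: at line 1 remove [nkw,dpfe] add [hvcna,dfsom,cjoks] -> 9 lines: ekzuv hvcna dfsom cjoks obvk urkxo bnnyp alzjf dayu
Hunk 2: at line 4 remove [urkxo,bnnyp] add [irmrv] -> 8 lines: ekzuv hvcna dfsom cjoks obvk irmrv alzjf dayu
Hunk 3: at line 1 remove [dfsom,cjoks,obvk] add [dyxg,aqr,xtrfb] -> 8 lines: ekzuv hvcna dyxg aqr xtrfb irmrv alzjf dayu
Hunk 4: at line 3 remove [aqr,xtrfb,irmrv] add [fcwka,ssg] -> 7 lines: ekzuv hvcna dyxg fcwka ssg alzjf dayu
Hunk 5: at line 3 remove [ssg] add [nitd] -> 7 lines: ekzuv hvcna dyxg fcwka nitd alzjf dayu
Hunk 6: at line 1 remove [dyxg,fcwka,nitd] add [usuxc] -> 5 lines: ekzuv hvcna usuxc alzjf dayu
Final line count: 5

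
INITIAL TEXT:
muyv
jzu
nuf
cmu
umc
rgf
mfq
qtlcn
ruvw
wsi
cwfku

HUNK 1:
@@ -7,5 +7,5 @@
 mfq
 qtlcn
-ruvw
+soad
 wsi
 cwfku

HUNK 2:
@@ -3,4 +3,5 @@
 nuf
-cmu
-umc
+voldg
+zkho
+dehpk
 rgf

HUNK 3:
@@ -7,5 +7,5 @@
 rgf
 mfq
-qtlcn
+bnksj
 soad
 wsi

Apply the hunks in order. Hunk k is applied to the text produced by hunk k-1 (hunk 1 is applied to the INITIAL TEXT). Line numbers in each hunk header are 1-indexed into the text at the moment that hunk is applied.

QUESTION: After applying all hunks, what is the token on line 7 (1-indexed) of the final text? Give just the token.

Hunk 1: at line 7 remove [ruvw] add [soad] -> 11 lines: muyv jzu nuf cmu umc rgf mfq qtlcn soad wsi cwfku
Hunk 2: at line 3 remove [cmu,umc] add [voldg,zkho,dehpk] -> 12 lines: muyv jzu nuf voldg zkho dehpk rgf mfq qtlcn soad wsi cwfku
Hunk 3: at line 7 remove [qtlcn] add [bnksj] -> 12 lines: muyv jzu nuf voldg zkho dehpk rgf mfq bnksj soad wsi cwfku
Final line 7: rgf

Answer: rgf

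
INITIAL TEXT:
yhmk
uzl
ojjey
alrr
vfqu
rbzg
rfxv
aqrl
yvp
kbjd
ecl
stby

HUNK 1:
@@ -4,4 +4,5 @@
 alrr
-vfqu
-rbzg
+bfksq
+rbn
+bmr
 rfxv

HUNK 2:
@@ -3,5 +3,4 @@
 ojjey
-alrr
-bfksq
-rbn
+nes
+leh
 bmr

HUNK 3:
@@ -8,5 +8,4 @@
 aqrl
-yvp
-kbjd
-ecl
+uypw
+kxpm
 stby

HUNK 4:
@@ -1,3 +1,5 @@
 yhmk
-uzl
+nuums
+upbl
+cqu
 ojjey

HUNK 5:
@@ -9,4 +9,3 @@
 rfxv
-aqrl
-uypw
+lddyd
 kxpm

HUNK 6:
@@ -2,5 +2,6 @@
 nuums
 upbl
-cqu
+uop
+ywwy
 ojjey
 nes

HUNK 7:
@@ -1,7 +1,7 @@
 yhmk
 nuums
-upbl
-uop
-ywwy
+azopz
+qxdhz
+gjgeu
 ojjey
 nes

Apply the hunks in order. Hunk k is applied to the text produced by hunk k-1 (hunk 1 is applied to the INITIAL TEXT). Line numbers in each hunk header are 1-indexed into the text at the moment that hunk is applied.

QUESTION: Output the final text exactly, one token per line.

Answer: yhmk
nuums
azopz
qxdhz
gjgeu
ojjey
nes
leh
bmr
rfxv
lddyd
kxpm
stby

Derivation:
Hunk 1: at line 4 remove [vfqu,rbzg] add [bfksq,rbn,bmr] -> 13 lines: yhmk uzl ojjey alrr bfksq rbn bmr rfxv aqrl yvp kbjd ecl stby
Hunk 2: at line 3 remove [alrr,bfksq,rbn] add [nes,leh] -> 12 lines: yhmk uzl ojjey nes leh bmr rfxv aqrl yvp kbjd ecl stby
Hunk 3: at line 8 remove [yvp,kbjd,ecl] add [uypw,kxpm] -> 11 lines: yhmk uzl ojjey nes leh bmr rfxv aqrl uypw kxpm stby
Hunk 4: at line 1 remove [uzl] add [nuums,upbl,cqu] -> 13 lines: yhmk nuums upbl cqu ojjey nes leh bmr rfxv aqrl uypw kxpm stby
Hunk 5: at line 9 remove [aqrl,uypw] add [lddyd] -> 12 lines: yhmk nuums upbl cqu ojjey nes leh bmr rfxv lddyd kxpm stby
Hunk 6: at line 2 remove [cqu] add [uop,ywwy] -> 13 lines: yhmk nuums upbl uop ywwy ojjey nes leh bmr rfxv lddyd kxpm stby
Hunk 7: at line 1 remove [upbl,uop,ywwy] add [azopz,qxdhz,gjgeu] -> 13 lines: yhmk nuums azopz qxdhz gjgeu ojjey nes leh bmr rfxv lddyd kxpm stby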